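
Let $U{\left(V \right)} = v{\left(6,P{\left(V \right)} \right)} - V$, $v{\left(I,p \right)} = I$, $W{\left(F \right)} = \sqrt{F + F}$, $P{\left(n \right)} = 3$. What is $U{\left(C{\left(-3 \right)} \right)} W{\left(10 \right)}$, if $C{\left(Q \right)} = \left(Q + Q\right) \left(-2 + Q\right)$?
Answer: $- 48 \sqrt{5} \approx -107.33$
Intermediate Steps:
$C{\left(Q \right)} = 2 Q \left(-2 + Q\right)$
$W{\left(F \right)} = \sqrt{2} \sqrt{F}$ ($W{\left(F \right)} = \sqrt{2 F} = \sqrt{2} \sqrt{F}$)
$U{\left(V \right)} = 6 - V$
$U{\left(C{\left(-3 \right)} \right)} W{\left(10 \right)} = \left(6 - 2 \left(-3\right) \left(-2 - 3\right)\right) \sqrt{2} \sqrt{10} = \left(6 - 2 \left(-3\right) \left(-5\right)\right) 2 \sqrt{5} = \left(6 - 30\right) 2 \sqrt{5} = - 24 \cdot 2 \sqrt{5} = - 48 \sqrt{5}$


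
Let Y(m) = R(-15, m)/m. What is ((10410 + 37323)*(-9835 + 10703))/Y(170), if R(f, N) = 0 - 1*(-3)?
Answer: 2347827160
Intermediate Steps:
R(f, N) = 3 (R(f, N) = 0 + 3 = 3)
Y(m) = 3/m
((10410 + 37323)*(-9835 + 10703))/Y(170) = ((10410 + 37323)*(-9835 + 10703))/((3/170)) = (47733*868)/((3*(1/170))) = 41432244/(3/170) = 41432244*(170/3) = 2347827160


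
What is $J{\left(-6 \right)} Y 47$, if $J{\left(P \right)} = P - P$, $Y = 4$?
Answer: $0$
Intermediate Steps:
$J{\left(P \right)} = 0$
$J{\left(-6 \right)} Y 47 = 0 \cdot 4 \cdot 47 = 0 \cdot 47 = 0$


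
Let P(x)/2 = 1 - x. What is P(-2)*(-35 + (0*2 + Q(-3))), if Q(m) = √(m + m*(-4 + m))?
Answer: -210 + 18*√2 ≈ -184.54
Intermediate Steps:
P(x) = 2 - 2*x (P(x) = 2*(1 - x) = 2 - 2*x)
P(-2)*(-35 + (0*2 + Q(-3))) = (2 - 2*(-2))*(-35 + (0*2 + √(-3*(-3 - 3)))) = (2 + 4)*(-35 + (0 + √(-3*(-6)))) = 6*(-35 + (0 + √18)) = 6*(-35 + (0 + 3*√2)) = 6*(-35 + 3*√2) = -210 + 18*√2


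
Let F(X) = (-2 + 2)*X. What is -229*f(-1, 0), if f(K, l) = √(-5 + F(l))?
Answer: -229*I*√5 ≈ -512.06*I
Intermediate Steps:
F(X) = 0 (F(X) = 0*X = 0)
f(K, l) = I*√5 (f(K, l) = √(-5 + 0) = √(-5) = I*√5)
-229*f(-1, 0) = -229*I*√5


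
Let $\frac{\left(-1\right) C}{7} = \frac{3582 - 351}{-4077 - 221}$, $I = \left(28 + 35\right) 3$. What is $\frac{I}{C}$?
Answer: $\frac{12894}{359} \approx 35.916$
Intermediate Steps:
$I = 189$ ($I = 63 \cdot 3 = 189$)
$C = \frac{3231}{614}$ ($C = - 7 \frac{3582 - 351}{-4077 - 221} = - 7 \frac{3231}{-4298} = - 7 \cdot 3231 \left(- \frac{1}{4298}\right) = \left(-7\right) \left(- \frac{3231}{4298}\right) = \frac{3231}{614} \approx 5.2622$)
$\frac{I}{C} = \frac{189}{\frac{3231}{614}} = 189 \cdot \frac{614}{3231} = \frac{12894}{359}$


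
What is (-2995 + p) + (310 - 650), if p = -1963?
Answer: -5298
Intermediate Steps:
(-2995 + p) + (310 - 650) = (-2995 - 1963) + (310 - 650) = -4958 - 340 = -5298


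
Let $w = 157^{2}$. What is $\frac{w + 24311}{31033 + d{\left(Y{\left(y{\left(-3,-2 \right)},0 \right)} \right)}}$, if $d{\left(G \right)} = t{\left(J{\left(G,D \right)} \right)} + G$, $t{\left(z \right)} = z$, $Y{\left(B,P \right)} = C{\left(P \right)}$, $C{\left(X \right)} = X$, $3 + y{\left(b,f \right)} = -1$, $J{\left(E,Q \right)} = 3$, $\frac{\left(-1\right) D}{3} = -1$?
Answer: $\frac{12240}{7759} \approx 1.5775$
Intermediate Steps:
$D = 3$ ($D = \left(-3\right) \left(-1\right) = 3$)
$y{\left(b,f \right)} = -4$ ($y{\left(b,f \right)} = -3 - 1 = -4$)
$Y{\left(B,P \right)} = P$
$w = 24649$
$d{\left(G \right)} = 3 + G$
$\frac{w + 24311}{31033 + d{\left(Y{\left(y{\left(-3,-2 \right)},0 \right)} \right)}} = \frac{24649 + 24311}{31033 + \left(3 + 0\right)} = \frac{48960}{31033 + 3} = \frac{48960}{31036} = 48960 \cdot \frac{1}{31036} = \frac{12240}{7759}$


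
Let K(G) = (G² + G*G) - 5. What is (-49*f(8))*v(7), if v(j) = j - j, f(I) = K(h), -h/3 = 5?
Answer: 0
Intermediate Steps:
h = -15 (h = -3*5 = -15)
K(G) = -5 + 2*G² (K(G) = (G² + G²) - 5 = 2*G² - 5 = -5 + 2*G²)
f(I) = 445 (f(I) = -5 + 2*(-15)² = -5 + 2*225 = -5 + 450 = 445)
v(j) = 0
(-49*f(8))*v(7) = -49*445*0 = -21805*0 = 0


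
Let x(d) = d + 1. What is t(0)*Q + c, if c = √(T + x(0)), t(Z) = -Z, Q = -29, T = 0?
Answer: 1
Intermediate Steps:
x(d) = 1 + d
c = 1 (c = √(0 + (1 + 0)) = √(0 + 1) = √1 = 1)
t(0)*Q + c = -1*0*(-29) + 1 = 0*(-29) + 1 = 0 + 1 = 1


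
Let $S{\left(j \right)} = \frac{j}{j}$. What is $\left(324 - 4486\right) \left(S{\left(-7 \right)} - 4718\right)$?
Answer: $19632154$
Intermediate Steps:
$S{\left(j \right)} = 1$
$\left(324 - 4486\right) \left(S{\left(-7 \right)} - 4718\right) = \left(324 - 4486\right) \left(1 - 4718\right) = \left(-4162\right) \left(-4717\right) = 19632154$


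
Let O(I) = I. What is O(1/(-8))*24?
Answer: -3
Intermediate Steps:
O(1/(-8))*24 = 24/(-8) = -1/8*24 = -3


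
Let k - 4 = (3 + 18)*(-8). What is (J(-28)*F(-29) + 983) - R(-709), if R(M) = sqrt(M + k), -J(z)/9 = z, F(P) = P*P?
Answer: 212915 - 3*I*sqrt(97) ≈ 2.1292e+5 - 29.547*I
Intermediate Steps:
F(P) = P**2
k = -164 (k = 4 + (3 + 18)*(-8) = 4 + 21*(-8) = 4 - 168 = -164)
J(z) = -9*z
R(M) = sqrt(-164 + M) (R(M) = sqrt(M - 164) = sqrt(-164 + M))
(J(-28)*F(-29) + 983) - R(-709) = (-9*(-28)*(-29)**2 + 983) - sqrt(-164 - 709) = (252*841 + 983) - sqrt(-873) = (211932 + 983) - 3*I*sqrt(97) = 212915 - 3*I*sqrt(97)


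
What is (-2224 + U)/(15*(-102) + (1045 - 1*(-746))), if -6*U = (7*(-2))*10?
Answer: -6602/783 ≈ -8.4317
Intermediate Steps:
U = 70/3 (U = -7*(-2)*10/6 = -(-7)*10/3 = -⅙*(-140) = 70/3 ≈ 23.333)
(-2224 + U)/(15*(-102) + (1045 - 1*(-746))) = (-2224 + 70/3)/(15*(-102) + (1045 - 1*(-746))) = -6602/(3*(-1530 + (1045 + 746))) = -6602/(3*(-1530 + 1791)) = -6602/3/261 = -6602/3*1/261 = -6602/783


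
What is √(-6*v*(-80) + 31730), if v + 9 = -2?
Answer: 115*√2 ≈ 162.63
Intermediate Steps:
v = -11 (v = -9 - 2 = -11)
√(-6*v*(-80) + 31730) = √(-6*(-11)*(-80) + 31730) = √(66*(-80) + 31730) = √(-5280 + 31730) = √26450 = 115*√2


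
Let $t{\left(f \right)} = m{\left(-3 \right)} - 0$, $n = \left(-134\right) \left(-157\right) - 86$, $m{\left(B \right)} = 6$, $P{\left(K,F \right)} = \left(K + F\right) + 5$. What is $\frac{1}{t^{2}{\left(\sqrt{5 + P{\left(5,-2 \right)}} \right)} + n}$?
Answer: $\frac{1}{20988} \approx 4.7646 \cdot 10^{-5}$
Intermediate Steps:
$P{\left(K,F \right)} = 5 + F + K$ ($P{\left(K,F \right)} = \left(F + K\right) + 5 = 5 + F + K$)
$n = 20952$ ($n = 21038 - 86 = 20952$)
$t{\left(f \right)} = 6$ ($t{\left(f \right)} = 6 - 0 = 6 + 0 = 6$)
$\frac{1}{t^{2}{\left(\sqrt{5 + P{\left(5,-2 \right)}} \right)} + n} = \frac{1}{6^{2} + 20952} = \frac{1}{36 + 20952} = \frac{1}{20988}$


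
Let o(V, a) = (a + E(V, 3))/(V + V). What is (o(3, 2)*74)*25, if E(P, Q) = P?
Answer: 4625/3 ≈ 1541.7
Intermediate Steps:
o(V, a) = (V + a)/(2*V) (o(V, a) = (a + V)/(V + V) = (V + a)/((2*V)) = (V + a)*(1/(2*V)) = (V + a)/(2*V))
(o(3, 2)*74)*25 = (((½)*(3 + 2)/3)*74)*25 = (((½)*(⅓)*5)*74)*25 = ((⅚)*74)*25 = (185/3)*25 = 4625/3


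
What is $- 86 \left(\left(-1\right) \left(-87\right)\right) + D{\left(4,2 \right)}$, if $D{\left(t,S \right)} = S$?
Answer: $-7480$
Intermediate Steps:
$- 86 \left(\left(-1\right) \left(-87\right)\right) + D{\left(4,2 \right)} = - 86 \left(\left(-1\right) \left(-87\right)\right) + 2 = \left(-86\right) 87 + 2 = -7482 + 2 = -7480$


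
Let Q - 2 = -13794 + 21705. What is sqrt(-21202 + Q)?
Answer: I*sqrt(13289) ≈ 115.28*I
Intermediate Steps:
Q = 7913 (Q = 2 + (-13794 + 21705) = 2 + 7911 = 7913)
sqrt(-21202 + Q) = sqrt(-21202 + 7913) = sqrt(-13289) = I*sqrt(13289)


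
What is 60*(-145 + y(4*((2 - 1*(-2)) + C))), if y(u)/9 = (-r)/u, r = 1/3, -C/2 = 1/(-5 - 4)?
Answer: -331005/38 ≈ -8710.7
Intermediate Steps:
C = 2/9 (C = -2/(-5 - 4) = -2/(-9) = -2*(-⅑) = 2/9 ≈ 0.22222)
r = ⅓ ≈ 0.33333
y(u) = -3/u (y(u) = 9*((-1*⅓)/u) = 9*(-1/(3*u)) = -3/u)
60*(-145 + y(4*((2 - 1*(-2)) + C))) = 60*(-145 - 3*1/(4*((2 - 1*(-2)) + 2/9))) = 60*(-145 - 3*1/(4*((2 + 2) + 2/9))) = 60*(-145 - 3*1/(4*(4 + 2/9))) = 60*(-145 - 3/(4*(38/9))) = 60*(-145 - 3/152/9) = 60*(-145 - 3*9/152) = 60*(-145 - 27/152) = 60*(-22067/152) = -331005/38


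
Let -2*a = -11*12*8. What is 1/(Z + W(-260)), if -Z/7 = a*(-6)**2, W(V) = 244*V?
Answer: -1/196496 ≈ -5.0892e-6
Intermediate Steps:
a = 528 (a = -(-11*12)*8/2 = -(-66)*8 = -1/2*(-1056) = 528)
Z = -133056 (Z = -3696*(-6)**2 = -3696*36 = -7*19008 = -133056)
1/(Z + W(-260)) = 1/(-133056 + 244*(-260)) = 1/(-133056 - 63440) = 1/(-196496) = -1/196496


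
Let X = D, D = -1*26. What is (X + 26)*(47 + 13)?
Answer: 0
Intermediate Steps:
D = -26
X = -26
(X + 26)*(47 + 13) = (-26 + 26)*(47 + 13) = 0*60 = 0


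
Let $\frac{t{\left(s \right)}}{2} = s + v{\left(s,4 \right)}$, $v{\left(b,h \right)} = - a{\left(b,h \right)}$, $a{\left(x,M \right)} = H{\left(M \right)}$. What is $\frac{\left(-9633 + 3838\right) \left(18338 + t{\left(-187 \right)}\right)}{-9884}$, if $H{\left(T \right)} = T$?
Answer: $\frac{26013755}{2471} \approx 10528.0$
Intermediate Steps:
$a{\left(x,M \right)} = M$
$v{\left(b,h \right)} = - h$
$t{\left(s \right)} = -8 + 2 s$ ($t{\left(s \right)} = 2 \left(s - 4\right) = 2 \left(-4 + s\right) = -8 + 2 s$)
$\frac{\left(-9633 + 3838\right) \left(18338 + t{\left(-187 \right)}\right)}{-9884} = \frac{\left(-9633 + 3838\right) \left(18338 + \left(-8 + 2 \left(-187\right)\right)\right)}{-9884} = - 5795 \left(18338 - 382\right) \left(- \frac{1}{9884}\right) = \left(-5795\right) 17956 \left(- \frac{1}{9884}\right) = \left(-104055020\right) \left(- \frac{1}{9884}\right) = \frac{26013755}{2471}$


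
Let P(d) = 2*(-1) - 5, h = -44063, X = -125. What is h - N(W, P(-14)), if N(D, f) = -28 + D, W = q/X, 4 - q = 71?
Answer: -5504442/125 ≈ -44036.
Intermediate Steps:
P(d) = -7 (P(d) = -2 - 5 = -7)
q = -67 (q = 4 - 1*71 = 4 - 71 = -67)
W = 67/125 (W = -67/(-125) = -67*(-1/125) = 67/125 ≈ 0.53600)
h - N(W, P(-14)) = -44063 - (-28 + 67/125) = -44063 - 1*(-3433/125) = -44063 + 3433/125 = -5504442/125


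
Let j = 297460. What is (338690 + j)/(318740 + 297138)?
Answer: 318075/307939 ≈ 1.0329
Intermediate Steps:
(338690 + j)/(318740 + 297138) = (338690 + 297460)/(318740 + 297138) = 636150/615878 = 636150*(1/615878) = 318075/307939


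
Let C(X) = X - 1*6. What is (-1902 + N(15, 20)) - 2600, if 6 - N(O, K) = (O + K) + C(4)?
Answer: -4529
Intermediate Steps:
C(X) = -6 + X (C(X) = X - 6 = -6 + X)
N(O, K) = 8 - K - O (N(O, K) = 6 - ((O + K) + (-6 + 4)) = 6 - ((K + O) - 2) = 6 - (-2 + K + O) = 6 + (2 - K - O) = 8 - K - O)
(-1902 + N(15, 20)) - 2600 = (-1902 + (8 - 1*20 - 1*15)) - 2600 = (-1902 + (8 - 20 - 15)) - 2600 = (-1902 - 27) - 2600 = -1929 - 2600 = -4529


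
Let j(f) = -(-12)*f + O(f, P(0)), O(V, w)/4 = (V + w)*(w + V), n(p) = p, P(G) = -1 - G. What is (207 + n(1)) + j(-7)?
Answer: 380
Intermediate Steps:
O(V, w) = 4*(V + w)² (O(V, w) = 4*((V + w)*(w + V)) = 4*((V + w)*(V + w)) = 4*(V + w)²)
j(f) = 4*(-1 + f)² + 12*f (j(f) = -(-12)*f + 4*(f + (-1 - 1*0))² = 12*f + 4*(f + (-1 + 0))² = 12*f + 4*(f - 1)² = 12*f + 4*(-1 + f)² = 4*(-1 + f)² + 12*f)
(207 + n(1)) + j(-7) = (207 + 1) + (4 + 4*(-7) + 4*(-7)²) = 208 + (4 - 28 + 4*49) = 208 + (4 - 28 + 196) = 208 + 172 = 380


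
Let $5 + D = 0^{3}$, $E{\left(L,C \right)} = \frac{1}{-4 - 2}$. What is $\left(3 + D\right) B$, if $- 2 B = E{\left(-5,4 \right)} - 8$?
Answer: $- \frac{49}{6} \approx -8.1667$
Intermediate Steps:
$E{\left(L,C \right)} = - \frac{1}{6}$ ($E{\left(L,C \right)} = \frac{1}{-6} = - \frac{1}{6}$)
$D = -5$ ($D = -5 + 0^{3} = -5 + 0 = -5$)
$B = \frac{49}{12}$ ($B = - \frac{- \frac{1}{6} - 8}{2} = \left(- \frac{1}{2}\right) \left(- \frac{49}{6}\right) = \frac{49}{12} \approx 4.0833$)
$\left(3 + D\right) B = \left(3 - 5\right) \frac{49}{12} = \left(-2\right) \frac{49}{12} = - \frac{49}{6}$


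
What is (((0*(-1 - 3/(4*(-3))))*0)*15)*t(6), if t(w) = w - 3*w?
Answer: 0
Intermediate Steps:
t(w) = -2*w
(((0*(-1 - 3/(4*(-3))))*0)*15)*t(6) = (((0*(-1 - 3/(4*(-3))))*0)*15)*(-2*6) = (((0*(-1 - 3/(-12)))*0)*15)*(-12) = (((0*(-1 - 3*(-1)/12))*0)*15)*(-12) = (((0*(-1 - 1*(-¼)))*0)*15)*(-12) = (((0*(-1 + ¼))*0)*15)*(-12) = (((0*(-¾))*0)*15)*(-12) = ((0*0)*15)*(-12) = (0*15)*(-12) = 0*(-12) = 0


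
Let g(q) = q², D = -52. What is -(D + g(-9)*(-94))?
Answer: 7666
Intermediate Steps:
-(D + g(-9)*(-94)) = -(-52 + (-9)²*(-94)) = -(-52 + 81*(-94)) = -(-52 - 7614) = -1*(-7666) = 7666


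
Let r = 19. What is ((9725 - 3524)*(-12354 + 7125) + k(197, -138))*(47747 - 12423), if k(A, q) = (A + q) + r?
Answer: -1145378969124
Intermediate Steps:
k(A, q) = 19 + A + q (k(A, q) = (A + q) + 19 = 19 + A + q)
((9725 - 3524)*(-12354 + 7125) + k(197, -138))*(47747 - 12423) = ((9725 - 3524)*(-12354 + 7125) + (19 + 197 - 138))*(47747 - 12423) = (6201*(-5229) + 78)*35324 = (-32425029 + 78)*35324 = -32424951*35324 = -1145378969124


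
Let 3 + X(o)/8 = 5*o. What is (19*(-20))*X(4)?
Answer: -51680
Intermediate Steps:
X(o) = -24 + 40*o (X(o) = -24 + 8*(5*o) = -24 + 40*o)
(19*(-20))*X(4) = (19*(-20))*(-24 + 40*4) = -380*(-24 + 160) = -380*136 = -51680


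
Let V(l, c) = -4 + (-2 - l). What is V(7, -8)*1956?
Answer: -25428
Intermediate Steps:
V(l, c) = -6 - l
V(7, -8)*1956 = (-6 - 1*7)*1956 = (-6 - 7)*1956 = -13*1956 = -25428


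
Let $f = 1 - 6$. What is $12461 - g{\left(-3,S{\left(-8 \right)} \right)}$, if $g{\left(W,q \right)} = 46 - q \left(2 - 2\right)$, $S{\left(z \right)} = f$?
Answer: $12415$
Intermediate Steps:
$f = -5$
$S{\left(z \right)} = -5$
$g{\left(W,q \right)} = 46$ ($g{\left(W,q \right)} = 46 - q 0 = 46 - 0 = 46 + 0 = 46$)
$12461 - g{\left(-3,S{\left(-8 \right)} \right)} = 12461 - 46 = 12415$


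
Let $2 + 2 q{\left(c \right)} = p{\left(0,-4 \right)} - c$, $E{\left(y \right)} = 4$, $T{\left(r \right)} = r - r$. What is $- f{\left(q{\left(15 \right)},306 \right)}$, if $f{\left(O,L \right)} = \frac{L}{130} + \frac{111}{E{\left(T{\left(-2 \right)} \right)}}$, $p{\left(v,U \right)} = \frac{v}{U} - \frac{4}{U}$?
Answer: $- \frac{7827}{260} \approx -30.104$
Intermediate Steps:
$T{\left(r \right)} = 0$
$p{\left(v,U \right)} = - \frac{4}{U} + \frac{v}{U}$
$q{\left(c \right)} = - \frac{1}{2} - \frac{c}{2}$ ($q{\left(c \right)} = -1 + \frac{\frac{-4 + 0}{-4} - c}{2} = -1 + \frac{\left(- \frac{1}{4}\right) \left(-4\right) - c}{2} = -1 + \frac{1 - c}{2} = -1 - \left(- \frac{1}{2} + \frac{c}{2}\right) = - \frac{1}{2} - \frac{c}{2}$)
$f{\left(O,L \right)} = \frac{111}{4} + \frac{L}{130}$ ($f{\left(O,L \right)} = \frac{L}{130} + \frac{111}{4} = \frac{111}{4} + \frac{L}{130}$)
$- f{\left(q{\left(15 \right)},306 \right)} = - (\frac{111}{4} + \frac{1}{130} \cdot 306) = - (\frac{111}{4} + \frac{153}{65}) = \left(-1\right) \frac{7827}{260} = - \frac{7827}{260}$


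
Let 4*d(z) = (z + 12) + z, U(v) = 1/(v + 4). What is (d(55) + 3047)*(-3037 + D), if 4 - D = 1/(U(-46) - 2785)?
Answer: -2183627821155/233942 ≈ -9.3340e+6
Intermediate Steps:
U(v) = 1/(4 + v)
d(z) = 3 + z/2 (d(z) = ((z + 12) + z)/4 = ((12 + z) + z)/4 = (12 + 2*z)/4 = 3 + z/2)
D = 467926/116971 (D = 4 - 1/(1/(4 - 46) - 2785) = 4 - 1/(1/(-42) - 2785) = 4 - 1/(-1/42 - 2785) = 4 - 1/(-116971/42) = 4 - 1*(-42/116971) = 4 + 42/116971 = 467926/116971 ≈ 4.0004)
(d(55) + 3047)*(-3037 + D) = ((3 + (1/2)*55) + 3047)*(-3037 + 467926/116971) = ((3 + 55/2) + 3047)*(-354773001/116971) = (61/2 + 3047)*(-354773001/116971) = (6155/2)*(-354773001/116971) = -2183627821155/233942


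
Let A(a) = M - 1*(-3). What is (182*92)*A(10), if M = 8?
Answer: 184184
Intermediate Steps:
A(a) = 11 (A(a) = 8 - 1*(-3) = 8 + 3 = 11)
(182*92)*A(10) = (182*92)*11 = 16744*11 = 184184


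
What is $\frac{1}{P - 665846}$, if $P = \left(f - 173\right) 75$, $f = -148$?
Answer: $- \frac{1}{689921} \approx -1.4494 \cdot 10^{-6}$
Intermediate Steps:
$P = -24075$ ($P = \left(-148 - 173\right) 75 = \left(-321\right) 75 = -24075$)
$\frac{1}{P - 665846} = \frac{1}{-24075 - 665846} = \frac{1}{-689921} = - \frac{1}{689921}$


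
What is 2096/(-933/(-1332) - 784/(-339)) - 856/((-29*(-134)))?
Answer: 204262171916/293733025 ≈ 695.40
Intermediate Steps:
2096/(-933/(-1332) - 784/(-339)) - 856/((-29*(-134))) = 2096/(-933*(-1/1332) - 784*(-1/339)) - 856/3886 = 2096/(311/444 + 784/339) - 856*1/3886 = 2096/(151175/50172) - 428/1943 = 2096*(50172/151175) - 428/1943 = 105160512/151175 - 428/1943 = 204262171916/293733025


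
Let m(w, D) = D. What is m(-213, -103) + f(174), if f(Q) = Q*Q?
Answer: 30173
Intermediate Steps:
f(Q) = Q**2
m(-213, -103) + f(174) = -103 + 174**2 = -103 + 30276 = 30173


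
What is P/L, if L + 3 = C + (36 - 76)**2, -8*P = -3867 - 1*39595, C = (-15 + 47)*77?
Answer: 701/524 ≈ 1.3378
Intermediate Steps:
C = 2464 (C = 32*77 = 2464)
P = 21731/4 (P = -(-3867 - 1*39595)/8 = -(-3867 - 39595)/8 = -1/8*(-43462) = 21731/4 ≈ 5432.8)
L = 4061 (L = -3 + (2464 + (36 - 76)**2) = -3 + (2464 + (-40)**2) = -3 + (2464 + 1600) = -3 + 4064 = 4061)
P/L = (21731/4)/4061 = (21731/4)*(1/4061) = 701/524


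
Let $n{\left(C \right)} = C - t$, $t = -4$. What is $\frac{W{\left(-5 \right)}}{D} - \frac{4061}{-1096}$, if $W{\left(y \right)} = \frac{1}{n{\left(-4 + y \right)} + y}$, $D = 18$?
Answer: $\frac{182471}{49320} \approx 3.6997$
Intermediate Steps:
$n{\left(C \right)} = 4 + C$ ($n{\left(C \right)} = C - -4 = C + 4 = 4 + C$)
$W{\left(y \right)} = \frac{1}{2 y}$ ($W{\left(y \right)} = \frac{1}{\left(4 + \left(-4 + y\right)\right) + y} = \frac{1}{y + y} = \frac{1}{2 y}$)
$\frac{W{\left(-5 \right)}}{D} - \frac{4061}{-1096} = \frac{\frac{1}{2} \frac{1}{-5}}{18} - \frac{4061}{-1096} = \frac{1}{2} \left(- \frac{1}{5}\right) \frac{1}{18} - - \frac{4061}{1096} = \left(- \frac{1}{10}\right) \frac{1}{18} + \frac{4061}{1096} = - \frac{1}{180} + \frac{4061}{1096} = \frac{182471}{49320}$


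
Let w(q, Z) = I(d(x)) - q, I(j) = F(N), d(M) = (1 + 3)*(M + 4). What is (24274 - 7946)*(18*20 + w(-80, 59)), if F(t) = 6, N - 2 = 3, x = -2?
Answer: 7282288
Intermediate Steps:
N = 5 (N = 2 + 3 = 5)
d(M) = 16 + 4*M (d(M) = 4*(4 + M) = 16 + 4*M)
I(j) = 6
w(q, Z) = 6 - q
(24274 - 7946)*(18*20 + w(-80, 59)) = (24274 - 7946)*(18*20 + (6 - 1*(-80))) = 16328*(360 + (6 + 80)) = 16328*(360 + 86) = 16328*446 = 7282288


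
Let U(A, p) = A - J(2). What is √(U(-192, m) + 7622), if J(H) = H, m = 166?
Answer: 2*√1857 ≈ 86.186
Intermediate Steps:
U(A, p) = -2 + A (U(A, p) = A - 1*2 = A - 2 = -2 + A)
√(U(-192, m) + 7622) = √((-2 - 192) + 7622) = √(-194 + 7622) = √7428 = 2*√1857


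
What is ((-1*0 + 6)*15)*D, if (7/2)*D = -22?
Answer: -3960/7 ≈ -565.71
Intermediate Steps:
D = -44/7 (D = (2/7)*(-22) = -44/7 ≈ -6.2857)
((-1*0 + 6)*15)*D = ((-1*0 + 6)*15)*(-44/7) = ((0 + 6)*15)*(-44/7) = (6*15)*(-44/7) = 90*(-44/7) = -3960/7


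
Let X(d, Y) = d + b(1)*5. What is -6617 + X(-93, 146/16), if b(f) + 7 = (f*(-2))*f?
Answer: -6755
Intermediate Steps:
b(f) = -7 - 2*f**2 (b(f) = -7 + (f*(-2))*f = -7 + (-2*f)*f = -7 - 2*f**2)
X(d, Y) = -45 + d (X(d, Y) = d + (-7 - 2*1**2)*5 = d + (-7 - 2*1)*5 = d + (-7 - 2)*5 = d - 9*5 = d - 45 = -45 + d)
-6617 + X(-93, 146/16) = -6617 + (-45 - 93) = -6617 - 138 = -6755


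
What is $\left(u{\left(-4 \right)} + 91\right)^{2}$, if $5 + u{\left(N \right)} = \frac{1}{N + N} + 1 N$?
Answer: $\frac{429025}{64} \approx 6703.5$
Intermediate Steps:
$u{\left(N \right)} = -5 + N + \frac{1}{2 N}$ ($u{\left(N \right)} = -5 + \left(\frac{1}{N + N} + 1 N\right) = -5 + \left(\frac{1}{2 N} + N\right) = -5 + \left(N + \frac{1}{2 N}\right) = -5 + N + \frac{1}{2 N}$)
$\left(u{\left(-4 \right)} + 91\right)^{2} = \left(\left(-5 - 4 + \frac{1}{2 \left(-4\right)}\right) + 91\right)^{2} = \left(\left(-5 - 4 + \frac{1}{2} \left(- \frac{1}{4}\right)\right) + 91\right)^{2} = \left(\left(-5 - 4 - \frac{1}{8}\right) + 91\right)^{2} = \left(- \frac{73}{8} + 91\right)^{2} = \left(\frac{655}{8}\right)^{2} = \frac{429025}{64}$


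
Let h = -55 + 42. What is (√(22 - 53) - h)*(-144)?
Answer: -1872 - 144*I*√31 ≈ -1872.0 - 801.76*I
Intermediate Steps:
h = -13
(√(22 - 53) - h)*(-144) = (√(22 - 53) - 1*(-13))*(-144) = (√(-31) + 13)*(-144) = (I*√31 + 13)*(-144) = (13 + I*√31)*(-144) = -1872 - 144*I*√31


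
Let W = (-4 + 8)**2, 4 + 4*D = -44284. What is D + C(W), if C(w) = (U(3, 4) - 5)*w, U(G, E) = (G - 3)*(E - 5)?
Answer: -11152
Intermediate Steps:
D = -11072 (D = -1 + (1/4)*(-44284) = -1 - 11071 = -11072)
U(G, E) = (-5 + E)*(-3 + G) (U(G, E) = (-3 + G)*(-5 + E) = (-5 + E)*(-3 + G))
W = 16 (W = 4**2 = 16)
C(w) = -5*w (C(w) = ((15 - 5*3 - 3*4 + 4*3) - 5)*w = ((15 - 15 - 12 + 12) - 5)*w = (0 - 5)*w = -5*w)
D + C(W) = -11072 - 5*16 = -11072 - 80 = -11152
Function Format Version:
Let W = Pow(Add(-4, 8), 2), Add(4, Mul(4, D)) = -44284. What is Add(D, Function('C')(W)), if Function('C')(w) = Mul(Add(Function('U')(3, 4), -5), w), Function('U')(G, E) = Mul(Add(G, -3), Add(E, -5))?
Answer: -11152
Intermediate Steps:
D = -11072 (D = Add(-1, Mul(Rational(1, 4), -44284)) = Add(-1, -11071) = -11072)
Function('U')(G, E) = Mul(Add(-5, E), Add(-3, G)) (Function('U')(G, E) = Mul(Add(-3, G), Add(-5, E)) = Mul(Add(-5, E), Add(-3, G)))
W = 16 (W = Pow(4, 2) = 16)
Function('C')(w) = Mul(-5, w) (Function('C')(w) = Mul(Add(Add(15, Mul(-5, 3), Mul(-3, 4), Mul(4, 3)), -5), w) = Mul(Add(Add(15, -15, -12, 12), -5), w) = Mul(Add(0, -5), w) = Mul(-5, w))
Add(D, Function('C')(W)) = Add(-11072, Mul(-5, 16)) = Add(-11072, -80) = -11152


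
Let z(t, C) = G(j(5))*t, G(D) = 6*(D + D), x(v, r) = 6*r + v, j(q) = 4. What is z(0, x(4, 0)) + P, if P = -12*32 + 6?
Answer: -378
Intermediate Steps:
x(v, r) = v + 6*r
G(D) = 12*D (G(D) = 6*(2*D) = 12*D)
P = -378 (P = -384 + 6 = -378)
z(t, C) = 48*t (z(t, C) = (12*4)*t = 48*t)
z(0, x(4, 0)) + P = 48*0 - 378 = 0 - 378 = -378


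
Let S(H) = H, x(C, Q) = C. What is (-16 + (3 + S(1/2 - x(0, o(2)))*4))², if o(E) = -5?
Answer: 121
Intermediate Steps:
(-16 + (3 + S(1/2 - x(0, o(2)))*4))² = (-16 + (3 + (1/2 - 1*0)*4))² = (-16 + (3 + (1*(½) + 0)*4))² = (-16 + (3 + (½ + 0)*4))² = (-16 + (3 + (½)*4))² = (-16 + (3 + 2))² = (-16 + 5)² = (-11)² = 121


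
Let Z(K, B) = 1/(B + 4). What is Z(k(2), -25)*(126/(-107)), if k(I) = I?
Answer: 6/107 ≈ 0.056075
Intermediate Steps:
Z(K, B) = 1/(4 + B)
Z(k(2), -25)*(126/(-107)) = (126/(-107))/(4 - 25) = (126*(-1/107))/(-21) = -1/21*(-126/107) = 6/107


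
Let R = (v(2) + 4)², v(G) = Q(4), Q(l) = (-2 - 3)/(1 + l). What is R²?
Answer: 81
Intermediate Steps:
Q(l) = -5/(1 + l)
v(G) = -1 (v(G) = -5/(1 + 4) = -5/5 = -5*⅕ = -1)
R = 9 (R = (-1 + 4)² = 3² = 9)
R² = 9² = 81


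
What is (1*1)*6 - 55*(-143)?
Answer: 7871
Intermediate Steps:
(1*1)*6 - 55*(-143) = 1*6 + 7865 = 6 + 7865 = 7871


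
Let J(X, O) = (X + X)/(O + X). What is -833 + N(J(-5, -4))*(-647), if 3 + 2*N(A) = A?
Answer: -3995/18 ≈ -221.94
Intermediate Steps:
J(X, O) = 2*X/(O + X) (J(X, O) = (2*X)/(O + X) = 2*X/(O + X))
N(A) = -3/2 + A/2
-833 + N(J(-5, -4))*(-647) = -833 + (-3/2 + (2*(-5)/(-4 - 5))/2)*(-647) = -833 + (-3/2 + (2*(-5)/(-9))/2)*(-647) = -833 + (-3/2 + (2*(-5)*(-⅑))/2)*(-647) = -833 + (-3/2 + (½)*(10/9))*(-647) = -833 + (-3/2 + 5/9)*(-647) = -833 - 17/18*(-647) = -833 + 10999/18 = -3995/18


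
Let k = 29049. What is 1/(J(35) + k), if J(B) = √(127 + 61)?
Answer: 29049/843844213 - 2*√47/843844213 ≈ 3.4408e-5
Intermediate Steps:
J(B) = 2*√47 (J(B) = √188 = 2*√47)
1/(J(35) + k) = 1/(2*√47 + 29049) = 1/(29049 + 2*√47)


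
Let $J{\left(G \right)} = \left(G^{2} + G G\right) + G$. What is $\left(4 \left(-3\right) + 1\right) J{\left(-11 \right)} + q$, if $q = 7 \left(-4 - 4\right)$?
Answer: $-2597$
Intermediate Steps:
$q = -56$ ($q = 7 \left(-8\right) = -56$)
$J{\left(G \right)} = G + 2 G^{2}$ ($J{\left(G \right)} = \left(G^{2} + G^{2}\right) + G = 2 G^{2} + G = G + 2 G^{2}$)
$\left(4 \left(-3\right) + 1\right) J{\left(-11 \right)} + q = \left(4 \left(-3\right) + 1\right) \left(- 11 \left(1 + 2 \left(-11\right)\right)\right) - 56 = \left(-12 + 1\right) \left(- 11 \left(1 - 22\right)\right) - 56 = - 11 \left(\left(-11\right) \left(-21\right)\right) - 56 = \left(-11\right) 231 - 56 = -2541 - 56 = -2597$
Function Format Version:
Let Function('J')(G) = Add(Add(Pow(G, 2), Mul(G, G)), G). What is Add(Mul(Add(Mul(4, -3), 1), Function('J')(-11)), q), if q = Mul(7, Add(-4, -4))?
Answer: -2597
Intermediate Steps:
q = -56 (q = Mul(7, -8) = -56)
Function('J')(G) = Add(G, Mul(2, Pow(G, 2))) (Function('J')(G) = Add(Add(Pow(G, 2), Pow(G, 2)), G) = Add(Mul(2, Pow(G, 2)), G) = Add(G, Mul(2, Pow(G, 2))))
Add(Mul(Add(Mul(4, -3), 1), Function('J')(-11)), q) = Add(Mul(Add(Mul(4, -3), 1), Mul(-11, Add(1, Mul(2, -11)))), -56) = Add(Mul(Add(-12, 1), Mul(-11, Add(1, -22))), -56) = Add(Mul(-11, Mul(-11, -21)), -56) = Add(Mul(-11, 231), -56) = Add(-2541, -56) = -2597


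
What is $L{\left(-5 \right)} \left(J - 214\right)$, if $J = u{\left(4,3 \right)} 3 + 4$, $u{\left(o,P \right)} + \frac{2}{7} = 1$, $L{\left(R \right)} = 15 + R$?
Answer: $- \frac{14550}{7} \approx -2078.6$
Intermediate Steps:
$u{\left(o,P \right)} = \frac{5}{7}$ ($u{\left(o,P \right)} = - \frac{2}{7} + 1 = \frac{5}{7}$)
$J = \frac{43}{7}$ ($J = \frac{5}{7} \cdot 3 + 4 = \frac{15}{7} + 4 = \frac{43}{7} \approx 6.1429$)
$L{\left(-5 \right)} \left(J - 214\right) = \left(15 - 5\right) \left(\frac{43}{7} - 214\right) = 10 \left(\frac{43}{7} - 214\right) = 10 \left(- \frac{1455}{7}\right) = - \frac{14550}{7}$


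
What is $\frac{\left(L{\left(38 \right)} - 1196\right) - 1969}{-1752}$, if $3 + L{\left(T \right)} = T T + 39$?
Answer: $\frac{1685}{1752} \approx 0.96176$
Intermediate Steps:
$L{\left(T \right)} = 36 + T^{2}$ ($L{\left(T \right)} = -3 + \left(T T + 39\right) = -3 + \left(T^{2} + 39\right) = -3 + \left(39 + T^{2}\right) = 36 + T^{2}$)
$\frac{\left(L{\left(38 \right)} - 1196\right) - 1969}{-1752} = \frac{\left(\left(36 + 38^{2}\right) - 1196\right) - 1969}{-1752} = \left(\left(\left(36 + 1444\right) - 1196\right) - 1969\right) \left(- \frac{1}{1752}\right) = \left(\left(1480 - 1196\right) - 1969\right) \left(- \frac{1}{1752}\right) = \left(284 - 1969\right) \left(- \frac{1}{1752}\right) = \left(-1685\right) \left(- \frac{1}{1752}\right) = \frac{1685}{1752}$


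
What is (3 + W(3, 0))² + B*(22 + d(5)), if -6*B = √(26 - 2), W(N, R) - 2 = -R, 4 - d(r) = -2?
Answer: 25 - 28*√6/3 ≈ 2.1381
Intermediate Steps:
d(r) = 6 (d(r) = 4 - 1*(-2) = 4 + 2 = 6)
W(N, R) = 2 - R
B = -√6/3 (B = -√(26 - 2)/6 = -√6/3 ≈ -0.81650)
(3 + W(3, 0))² + B*(22 + d(5)) = (3 + (2 - 1*0))² + (-√6/3)*(22 + 6) = (3 + (2 + 0))² - √6/3*28 = (3 + 2)² - 28*√6/3 = 5² - 28*√6/3 = 25 - 28*√6/3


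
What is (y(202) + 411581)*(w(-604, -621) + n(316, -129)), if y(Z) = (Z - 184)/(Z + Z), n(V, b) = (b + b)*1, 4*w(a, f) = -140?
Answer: -24359835703/202 ≈ -1.2059e+8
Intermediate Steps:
w(a, f) = -35 (w(a, f) = (1/4)*(-140) = -35)
n(V, b) = 2*b (n(V, b) = (2*b)*1 = 2*b)
y(Z) = (-184 + Z)/(2*Z) (y(Z) = (-184 + Z)/((2*Z)) = (-184 + Z)*(1/(2*Z)) = (-184 + Z)/(2*Z))
(y(202) + 411581)*(w(-604, -621) + n(316, -129)) = ((1/2)*(-184 + 202)/202 + 411581)*(-35 + 2*(-129)) = ((1/2)*(1/202)*18 + 411581)*(-35 - 258) = (9/202 + 411581)*(-293) = (83139371/202)*(-293) = -24359835703/202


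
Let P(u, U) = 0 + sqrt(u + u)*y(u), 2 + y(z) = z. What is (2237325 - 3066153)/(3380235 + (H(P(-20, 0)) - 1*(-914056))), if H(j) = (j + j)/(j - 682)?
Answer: 828828*(-2*sqrt(10) + 31*I)/(-133123021*I + 8588586*sqrt(10)) ≈ -0.19301 + 1.7593e-8*I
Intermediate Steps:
y(z) = -2 + z
P(u, U) = sqrt(2)*sqrt(u)*(-2 + u) (P(u, U) = 0 + sqrt(u + u)*(-2 + u) = 0 + sqrt(2*u)*(-2 + u) = 0 + (sqrt(2)*sqrt(u))*(-2 + u) = 0 + sqrt(2)*sqrt(u)*(-2 + u) = sqrt(2)*sqrt(u)*(-2 + u))
H(j) = 2*j/(-682 + j) (H(j) = (2*j)/(-682 + j) = 2*j/(-682 + j))
(2237325 - 3066153)/(3380235 + (H(P(-20, 0)) - 1*(-914056))) = (2237325 - 3066153)/(3380235 + (2*(sqrt(2)*sqrt(-20)*(-2 - 20))/(-682 + sqrt(2)*sqrt(-20)*(-2 - 20)) - 1*(-914056))) = -828828/(3380235 + (2*(sqrt(2)*(2*I*sqrt(5))*(-22))/(-682 + sqrt(2)*(2*I*sqrt(5))*(-22)) + 914056)) = -828828/(3380235 + (2*(-44*I*sqrt(10))/(-682 - 44*I*sqrt(10)) + 914056)) = -828828/(3380235 + (-88*I*sqrt(10)/(-682 - 44*I*sqrt(10)) + 914056)) = -828828/(3380235 + (914056 - 88*I*sqrt(10)/(-682 - 44*I*sqrt(10)))) = -828828/(4294291 - 88*I*sqrt(10)/(-682 - 44*I*sqrt(10)))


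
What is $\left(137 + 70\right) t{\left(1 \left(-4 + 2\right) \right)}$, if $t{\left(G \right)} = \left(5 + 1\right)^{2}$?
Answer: $7452$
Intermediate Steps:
$t{\left(G \right)} = 36$ ($t{\left(G \right)} = 6^{2} = 36$)
$\left(137 + 70\right) t{\left(1 \left(-4 + 2\right) \right)} = \left(137 + 70\right) 36 = 207 \cdot 36 = 7452$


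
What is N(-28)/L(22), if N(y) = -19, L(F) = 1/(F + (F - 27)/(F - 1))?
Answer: -8683/21 ≈ -413.48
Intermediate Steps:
L(F) = 1/(F + (-27 + F)/(-1 + F))
N(-28)/L(22) = -19*(-27 + 22**2)/(-1 + 22) = -19/(21/(-27 + 484)) = -19/(21/457) = -19/((1/457)*21) = -19/21/457 = -19*457/21 = -8683/21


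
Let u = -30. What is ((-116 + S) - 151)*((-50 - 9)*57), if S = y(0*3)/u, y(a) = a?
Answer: 897921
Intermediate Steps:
S = 0 (S = (0*3)/(-30) = 0*(-1/30) = 0)
((-116 + S) - 151)*((-50 - 9)*57) = ((-116 + 0) - 151)*((-50 - 9)*57) = (-116 - 151)*(-59*57) = -267*(-3363) = 897921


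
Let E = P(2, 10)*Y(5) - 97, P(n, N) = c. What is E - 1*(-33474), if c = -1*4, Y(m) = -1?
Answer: 33381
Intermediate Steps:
c = -4
P(n, N) = -4
E = -93 (E = -4*(-1) - 97 = 4 - 97 = -93)
E - 1*(-33474) = -93 - 1*(-33474) = -93 + 33474 = 33381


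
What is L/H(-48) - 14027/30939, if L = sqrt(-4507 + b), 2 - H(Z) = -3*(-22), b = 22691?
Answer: -14027/30939 - sqrt(4546)/32 ≈ -2.5604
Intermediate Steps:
H(Z) = -64 (H(Z) = 2 - (-3)*(-22) = 2 - 1*66 = 2 - 66 = -64)
L = 2*sqrt(4546) (L = sqrt(-4507 + 22691) = sqrt(18184) = 2*sqrt(4546) ≈ 134.85)
L/H(-48) - 14027/30939 = (2*sqrt(4546))/(-64) - 14027/30939 = (2*sqrt(4546))*(-1/64) - 14027*1/30939 = -sqrt(4546)/32 - 14027/30939 = -14027/30939 - sqrt(4546)/32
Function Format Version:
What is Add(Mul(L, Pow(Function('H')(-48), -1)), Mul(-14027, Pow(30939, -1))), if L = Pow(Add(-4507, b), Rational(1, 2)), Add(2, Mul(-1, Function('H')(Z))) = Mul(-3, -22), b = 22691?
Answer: Add(Rational(-14027, 30939), Mul(Rational(-1, 32), Pow(4546, Rational(1, 2)))) ≈ -2.5604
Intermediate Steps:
Function('H')(Z) = -64 (Function('H')(Z) = Add(2, Mul(-1, Mul(-3, -22))) = Add(2, Mul(-1, 66)) = Add(2, -66) = -64)
L = Mul(2, Pow(4546, Rational(1, 2))) (L = Pow(Add(-4507, 22691), Rational(1, 2)) = Pow(18184, Rational(1, 2)) = Mul(2, Pow(4546, Rational(1, 2))) ≈ 134.85)
Add(Mul(L, Pow(Function('H')(-48), -1)), Mul(-14027, Pow(30939, -1))) = Add(Mul(Mul(2, Pow(4546, Rational(1, 2))), Pow(-64, -1)), Mul(-14027, Pow(30939, -1))) = Add(Mul(Mul(2, Pow(4546, Rational(1, 2))), Rational(-1, 64)), Mul(-14027, Rational(1, 30939))) = Add(Mul(Rational(-1, 32), Pow(4546, Rational(1, 2))), Rational(-14027, 30939)) = Add(Rational(-14027, 30939), Mul(Rational(-1, 32), Pow(4546, Rational(1, 2))))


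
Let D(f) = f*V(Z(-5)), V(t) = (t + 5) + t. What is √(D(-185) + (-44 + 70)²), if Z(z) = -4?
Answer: √1231 ≈ 35.086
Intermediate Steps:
V(t) = 5 + 2*t (V(t) = (5 + t) + t = 5 + 2*t)
D(f) = -3*f (D(f) = f*(5 + 2*(-4)) = f*(5 - 8) = f*(-3) = -3*f)
√(D(-185) + (-44 + 70)²) = √(-3*(-185) + (-44 + 70)²) = √(555 + 26²) = √(555 + 676) = √1231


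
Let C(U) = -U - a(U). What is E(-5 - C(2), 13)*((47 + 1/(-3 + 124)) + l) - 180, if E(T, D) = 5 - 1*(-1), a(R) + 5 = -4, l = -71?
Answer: -39198/121 ≈ -323.95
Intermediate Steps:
a(R) = -9 (a(R) = -5 - 4 = -9)
C(U) = 9 - U (C(U) = -U - 1*(-9) = -U + 9 = 9 - U)
E(T, D) = 6 (E(T, D) = 5 + 1 = 6)
E(-5 - C(2), 13)*((47 + 1/(-3 + 124)) + l) - 180 = 6*((47 + 1/(-3 + 124)) - 71) - 180 = 6*((47 + 1/121) - 71) - 180 = 6*(5688/121 - 71) - 180 = 6*(-2903/121) - 180 = -17418/121 - 180 = -39198/121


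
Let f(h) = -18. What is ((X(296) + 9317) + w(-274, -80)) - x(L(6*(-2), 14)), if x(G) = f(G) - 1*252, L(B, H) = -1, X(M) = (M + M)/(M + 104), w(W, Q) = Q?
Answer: 237712/25 ≈ 9508.5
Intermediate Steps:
X(M) = 2*M/(104 + M) (X(M) = (2*M)/(104 + M) = 2*M/(104 + M))
x(G) = -270 (x(G) = -18 - 1*252 = -18 - 252 = -270)
((X(296) + 9317) + w(-274, -80)) - x(L(6*(-2), 14)) = ((2*296/(104 + 296) + 9317) - 80) - 1*(-270) = ((2*296/400 + 9317) - 80) + 270 = ((2*296*(1/400) + 9317) - 80) + 270 = ((37/25 + 9317) - 80) + 270 = (232962/25 - 80) + 270 = 230962/25 + 270 = 237712/25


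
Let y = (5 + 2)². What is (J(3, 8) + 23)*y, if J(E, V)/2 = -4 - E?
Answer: 441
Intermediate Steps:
J(E, V) = -8 - 2*E (J(E, V) = 2*(-4 - E) = -8 - 2*E)
y = 49 (y = 7² = 49)
(J(3, 8) + 23)*y = ((-8 - 2*3) + 23)*49 = ((-8 - 6) + 23)*49 = (-14 + 23)*49 = 9*49 = 441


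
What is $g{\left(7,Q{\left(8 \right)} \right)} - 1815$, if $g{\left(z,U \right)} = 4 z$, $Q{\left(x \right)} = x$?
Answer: $-1787$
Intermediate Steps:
$g{\left(7,Q{\left(8 \right)} \right)} - 1815 = 4 \cdot 7 - 1815 = 28 - 1815 = -1787$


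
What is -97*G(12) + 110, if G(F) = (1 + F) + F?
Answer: -2315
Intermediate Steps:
G(F) = 1 + 2*F
-97*G(12) + 110 = -97*(1 + 2*12) + 110 = -97*(1 + 24) + 110 = -97*25 + 110 = -2425 + 110 = -2315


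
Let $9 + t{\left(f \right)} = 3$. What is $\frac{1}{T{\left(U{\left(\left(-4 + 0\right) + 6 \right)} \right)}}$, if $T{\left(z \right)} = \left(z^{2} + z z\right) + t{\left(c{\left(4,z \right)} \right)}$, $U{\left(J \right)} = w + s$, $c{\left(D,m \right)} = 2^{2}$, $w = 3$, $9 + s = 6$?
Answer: $- \frac{1}{6} \approx -0.16667$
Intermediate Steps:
$s = -3$ ($s = -9 + 6 = -3$)
$c{\left(D,m \right)} = 4$
$t{\left(f \right)} = -6$ ($t{\left(f \right)} = -9 + 3 = -6$)
$U{\left(J \right)} = 0$ ($U{\left(J \right)} = 3 - 3 = 0$)
$T{\left(z \right)} = -6 + 2 z^{2}$ ($T{\left(z \right)} = \left(z^{2} + z z\right) - 6 = \left(z^{2} + z^{2}\right) - 6 = 2 z^{2} - 6 = -6 + 2 z^{2}$)
$\frac{1}{T{\left(U{\left(\left(-4 + 0\right) + 6 \right)} \right)}} = \frac{1}{-6 + 2 \cdot 0^{2}} = \frac{1}{-6 + 2 \cdot 0} = \frac{1}{-6 + 0} = \frac{1}{-6} = - \frac{1}{6}$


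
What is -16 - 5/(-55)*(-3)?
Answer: -179/11 ≈ -16.273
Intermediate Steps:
-16 - 5/(-55)*(-3) = -16 - 5*(-1/55)*(-3) = -16 + (1/11)*(-3) = -16 - 3/11 = -179/11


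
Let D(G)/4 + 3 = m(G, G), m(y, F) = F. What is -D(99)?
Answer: -384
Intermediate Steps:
D(G) = -12 + 4*G
-D(99) = -(-12 + 4*99) = -(-12 + 396) = -1*384 = -384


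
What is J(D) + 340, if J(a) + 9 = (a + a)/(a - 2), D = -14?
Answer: 1331/4 ≈ 332.75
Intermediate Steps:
J(a) = -9 + 2*a/(-2 + a) (J(a) = -9 + (a + a)/(a - 2) = -9 + (2*a)/(-2 + a) = -9 + 2*a/(-2 + a))
J(D) + 340 = (18 - 7*(-14))/(-2 - 14) + 340 = (18 + 98)/(-16) + 340 = -1/16*116 + 340 = -29/4 + 340 = 1331/4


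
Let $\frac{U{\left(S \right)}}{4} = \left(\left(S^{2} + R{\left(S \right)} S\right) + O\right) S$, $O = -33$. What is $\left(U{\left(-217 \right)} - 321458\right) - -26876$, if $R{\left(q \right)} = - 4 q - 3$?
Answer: $121788750$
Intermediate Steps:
$R{\left(q \right)} = -3 - 4 q$
$U{\left(S \right)} = 4 S \left(-33 + S^{2} + S \left(-3 - 4 S\right)\right)$ ($U{\left(S \right)} = 4 \left(\left(S^{2} + \left(-3 - 4 S\right) S\right) - 33\right) S = 4 \left(\left(S^{2} + S \left(-3 - 4 S\right)\right) - 33\right) S = 4 \left(-33 + S^{2} + S \left(-3 - 4 S\right)\right) S = 4 S \left(-33 + S^{2} + S \left(-3 - 4 S\right)\right)$)
$\left(U{\left(-217 \right)} - 321458\right) - -26876 = \left(12 \left(-217\right) \left(-11 - -217 - \left(-217\right)^{2}\right) - 321458\right) - -26876 = \left(12 \left(-217\right) \left(-11 + 217 - 47089\right) - 321458\right) + \left(-96449 + 123325\right) = \left(12 \left(-217\right) \left(-11 + 217 - 47089\right) - 321458\right) + 26876 = \left(12 \left(-217\right) \left(-46883\right) - 321458\right) + 26876 = \left(122083332 - 321458\right) + 26876 = 121761874 + 26876 = 121788750$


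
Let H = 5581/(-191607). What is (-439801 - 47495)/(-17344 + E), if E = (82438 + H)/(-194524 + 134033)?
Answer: 5648003818733952/201041410990013 ≈ 28.094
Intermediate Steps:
H = -5581/191607 (H = 5581*(-1/191607) = -5581/191607 ≈ -0.029127)
E = -15795692285/11590499037 (E = (82438 - 5581/191607)/(-194524 + 134033) = (15795692285/191607)/(-60491) = (15795692285/191607)*(-1/60491) = -15795692285/11590499037 ≈ -1.3628)
(-439801 - 47495)/(-17344 + E) = (-439801 - 47495)/(-17344 - 15795692285/11590499037) = -487296/(-201041410990013/11590499037) = -487296*(-11590499037/201041410990013) = 5648003818733952/201041410990013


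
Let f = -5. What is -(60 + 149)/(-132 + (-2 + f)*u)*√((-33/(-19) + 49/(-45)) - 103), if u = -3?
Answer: 11*I*√8313545/1665 ≈ 19.049*I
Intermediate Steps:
-(60 + 149)/(-132 + (-2 + f)*u)*√((-33/(-19) + 49/(-45)) - 103) = -(60 + 149)/(-132 + (-2 - 5)*(-3))*√((-33/(-19) + 49/(-45)) - 103) = -209/(-132 - 7*(-3))*√((-33*(-1/19) + 49*(-1/45)) - 103) = -209/(-132 + 21)*√((33/19 - 49/45) - 103) = -209/(-111)*√(554/855 - 103) = -209*(-1/111)*√(-87511/855) = -(-209)*I*√8313545/285/111 = -(-11)*I*√8313545/1665 = 11*I*√8313545/1665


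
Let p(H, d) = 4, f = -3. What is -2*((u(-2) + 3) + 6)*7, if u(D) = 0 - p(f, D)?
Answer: -70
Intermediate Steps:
u(D) = -4 (u(D) = 0 - 1*4 = 0 - 4 = -4)
-2*((u(-2) + 3) + 6)*7 = -2*((-4 + 3) + 6)*7 = -2*(-1 + 6)*7 = -2*5*7 = -10*7 = -70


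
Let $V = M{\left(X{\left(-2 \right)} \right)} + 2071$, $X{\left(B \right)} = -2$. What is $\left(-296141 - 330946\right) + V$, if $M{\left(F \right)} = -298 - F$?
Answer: $-625312$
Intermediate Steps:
$V = 1775$ ($V = \left(-298 - -2\right) + 2071 = \left(-298 + 2\right) + 2071 = -296 + 2071 = 1775$)
$\left(-296141 - 330946\right) + V = \left(-296141 - 330946\right) + 1775 = -627087 + 1775 = -625312$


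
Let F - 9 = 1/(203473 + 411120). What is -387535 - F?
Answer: -238181829593/614593 ≈ -3.8754e+5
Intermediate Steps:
F = 5531338/614593 (F = 9 + 1/(203473 + 411120) = 9 + 1/614593 = 5531338/614593 ≈ 9.0000)
-387535 - F = -387535 - 1*5531338/614593 = -387535 - 5531338/614593 = -238181829593/614593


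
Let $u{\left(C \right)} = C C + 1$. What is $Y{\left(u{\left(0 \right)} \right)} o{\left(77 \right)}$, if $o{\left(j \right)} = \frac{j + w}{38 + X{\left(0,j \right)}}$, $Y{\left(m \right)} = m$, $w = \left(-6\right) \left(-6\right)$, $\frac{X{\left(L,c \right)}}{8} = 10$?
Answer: $\frac{113}{118} \approx 0.95763$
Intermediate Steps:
$X{\left(L,c \right)} = 80$ ($X{\left(L,c \right)} = 8 \cdot 10 = 80$)
$w = 36$
$u{\left(C \right)} = 1 + C^{2}$ ($u{\left(C \right)} = C^{2} + 1 = 1 + C^{2}$)
$o{\left(j \right)} = \frac{18}{59} + \frac{j}{118}$ ($o{\left(j \right)} = \frac{j + 36}{38 + 80} = \frac{36 + j}{118} = \left(36 + j\right) \frac{1}{118} = \frac{18}{59} + \frac{j}{118}$)
$Y{\left(u{\left(0 \right)} \right)} o{\left(77 \right)} = \left(1 + 0^{2}\right) \left(\frac{18}{59} + \frac{1}{118} \cdot 77\right) = \left(1 + 0\right) \left(\frac{18}{59} + \frac{77}{118}\right) = 1 \cdot \frac{113}{118} = \frac{113}{118}$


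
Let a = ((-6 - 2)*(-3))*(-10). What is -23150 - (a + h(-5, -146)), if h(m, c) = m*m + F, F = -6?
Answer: -22929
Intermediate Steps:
h(m, c) = -6 + m² (h(m, c) = m*m - 6 = m² - 6 = -6 + m²)
a = -240 (a = -8*(-3)*(-10) = 24*(-10) = -240)
-23150 - (a + h(-5, -146)) = -23150 - (-240 + (-6 + (-5)²)) = -23150 - (-240 + (-6 + 25)) = -23150 - (-240 + 19) = -23150 - 1*(-221) = -23150 + 221 = -22929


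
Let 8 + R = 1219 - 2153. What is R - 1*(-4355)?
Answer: 3413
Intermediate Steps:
R = -942 (R = -8 + (1219 - 2153) = -8 - 934 = -942)
R - 1*(-4355) = -942 - 1*(-4355) = -942 + 4355 = 3413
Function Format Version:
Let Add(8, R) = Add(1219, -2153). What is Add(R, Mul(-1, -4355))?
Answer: 3413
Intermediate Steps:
R = -942 (R = Add(-8, Add(1219, -2153)) = Add(-8, -934) = -942)
Add(R, Mul(-1, -4355)) = Add(-942, Mul(-1, -4355)) = Add(-942, 4355) = 3413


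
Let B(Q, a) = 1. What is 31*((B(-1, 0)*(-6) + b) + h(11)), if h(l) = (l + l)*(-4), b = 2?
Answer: -2852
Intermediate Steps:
h(l) = -8*l (h(l) = (2*l)*(-4) = -8*l)
31*((B(-1, 0)*(-6) + b) + h(11)) = 31*((1*(-6) + 2) - 8*11) = 31*((-6 + 2) - 88) = 31*(-4 - 88) = 31*(-92) = -2852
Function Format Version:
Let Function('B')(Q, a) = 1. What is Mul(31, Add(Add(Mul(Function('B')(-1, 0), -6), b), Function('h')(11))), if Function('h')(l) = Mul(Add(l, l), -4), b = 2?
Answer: -2852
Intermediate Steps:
Function('h')(l) = Mul(-8, l) (Function('h')(l) = Mul(Mul(2, l), -4) = Mul(-8, l))
Mul(31, Add(Add(Mul(Function('B')(-1, 0), -6), b), Function('h')(11))) = Mul(31, Add(Add(Mul(1, -6), 2), Mul(-8, 11))) = Mul(31, Add(Add(-6, 2), -88)) = Mul(31, Add(-4, -88)) = Mul(31, -92) = -2852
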